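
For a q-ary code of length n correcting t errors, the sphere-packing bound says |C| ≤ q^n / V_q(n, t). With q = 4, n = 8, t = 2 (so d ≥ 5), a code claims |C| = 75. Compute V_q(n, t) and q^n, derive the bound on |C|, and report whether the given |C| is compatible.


V_q(n, t) = 277, q^n = 65536, Hamming bound = 236, |C| = 75 ≤ bound (satisfied).

Step 1: Compute V_q(n, t) = Σ_{j=0}^2 C(n, j) (q−1)^j.
  j = 0: C(8,0)·(3)^0 = 1·1 = 1.
  j = 1: C(8,1)·(3)^1 = 8·3 = 24.
  j = 2: C(8,2)·(3)^2 = 28·9 = 252.
  V_q(n, t) = 1 + 24 + 252 = 277.
Step 2: q^n = 4^8 = 65536.
Step 3: Hamming bound ⌊q^n / V_q(n,t)⌋ = ⌊65536/277⌋ = 236.
Step 4: Compare |C| = 75 to 236: satisfied.
The claimed |C| lies below the Hamming bound.


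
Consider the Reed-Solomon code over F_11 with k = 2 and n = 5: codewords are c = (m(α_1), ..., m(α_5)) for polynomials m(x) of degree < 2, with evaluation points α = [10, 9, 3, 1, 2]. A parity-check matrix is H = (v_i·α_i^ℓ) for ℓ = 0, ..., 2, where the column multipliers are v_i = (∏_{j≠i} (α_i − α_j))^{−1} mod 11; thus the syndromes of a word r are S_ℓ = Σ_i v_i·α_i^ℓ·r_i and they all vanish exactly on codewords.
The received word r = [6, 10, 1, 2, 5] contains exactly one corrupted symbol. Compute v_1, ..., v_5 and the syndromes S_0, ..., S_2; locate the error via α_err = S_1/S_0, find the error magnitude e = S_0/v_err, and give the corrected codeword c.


S = (4, 4, 4), error at position 4, error magnitude e = 4, c = [6, 10, 1, 9, 5].

Step 1: column multipliers v_i = (∏_{j≠i}(α_i − α_j))^{−1} mod 11.
  i = 1 (α = 10): (10−9)(10−3)(10−1)(10−2) = 1·7·9·8 = 504 ≡ 9, so v_1 = 9^{−1} = 5 (mod 11).
  i = 2 (α = 9): (9−10)(9−3)(9−1)(9−2) = (−1)·6·8·7 = −336 ≡ 5, so v_2 = 5^{−1} = 9 (mod 11).
  i = 3 (α = 3): (3−10)(3−9)(3−1)(3−2) = (−7)·(−6)·2·1 = 84 ≡ 7, so v_3 = 7^{−1} = 8 (mod 11).
  i = 4 (α = 1): (1−10)(1−9)(1−3)(1−2) = (−9)·(−8)·(−2)·(−1) = 144 ≡ 1, so v_4 = 1^{−1} = 1 (mod 11).
  i = 5 (α = 2): (2−10)(2−9)(2−3)(2−1) = (−8)·(−7)·(−1)·1 = −56 ≡ 10, so v_5 = 10^{−1} = 10 (mod 11).
  v = [5, 9, 8, 1, 10].
Step 2: syndromes of r = [6, 10, 1, 2, 5] (all sums mod 11).
  S_0 = Σ v_i r_i = 5·6 + 9·10 + 8·1 + 1·2 + 10·5 = 180 ≡ 4.
  S_1 = Σ v_i α_i r_i = 5·10·6 + 9·9·10 + 8·3·1 + 1·1·2 + 10·2·5 = 1236 ≡ 4.
  α_i^2 mod 11 = [1, 4, 9, 1, 4].
  S_2 = Σ v_i α_i^2 r_i = 5·1·6 + 9·4·10 + 8·9·1 + 1·1·2 + 10·4·5 = 664 ≡ 4.
  S = (4, 4, 4) ≠ 0, so r is not a codeword (an error is present).
Step 3: locate the error. For a single error e at position i, S_ℓ = v_i·e·α_i^ℓ, so α_err = S_1/S_0.
  S_0^{−1} = 4^{−1} = 3 (mod 11), so α_err = 4·3 = 12 ≡ 1 = α_4. Error position i = 4.
  Consistency check: S_2/S_1 = 4·3 = 12 ≡ 1 = α_err ✓ (single-error assumption holds).
Step 4: error magnitude e = S_0/v_4 = S_0·∏_{j≠4}(α_4 − α_j) = 4·1 = 4 ≡ 4 (mod 11).
Step 5: correct position 4: c_4 = r_4 − e = 2 − 4 ≡ 9 (mod 11). Hence c = [6, 10, 1, 9, 5].
  Check: interpolating c through the α_i gives m(x) = 2 + 7·x (degree < 2) with m(α_i) = c_i for every i, so c is indeed a codeword.


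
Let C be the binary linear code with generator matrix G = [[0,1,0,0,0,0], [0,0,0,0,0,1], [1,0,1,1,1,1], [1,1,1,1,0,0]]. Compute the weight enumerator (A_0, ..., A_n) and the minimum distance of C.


Weight distribution: A_0 = 1, A_1 = 3, A_2 = 3, A_3 = 2, A_4 = 3, A_5 = 3, A_6 = 1. Minimum distance d = 1.

Enumerate all 2^4 = 16 messages m ∈ F_2^4.
For each, compute codeword c = mG in F_2^6, then tally its weight.
  m = 0000 → c = 000000, weight = 0.
  m = 1000 → c = 010000, weight = 1.
  m = 0100 → c = 000001, weight = 1.
  m = 1100 → c = 010001, weight = 2.
  m = 0010 → c = 101111, weight = 5.
  m = 1010 → c = 111111, weight = 6.
  m = 0110 → c = 101110, weight = 4.
  m = 1110 → c = 111110, weight = 5.
  m = 0001 → c = 111100, weight = 4.
  m = 1001 → c = 101100, weight = 3.
  m = 0101 → c = 111101, weight = 5.
  m = 1101 → c = 101101, weight = 4.
  m = 0011 → c = 010011, weight = 3.
  m = 1011 → c = 000011, weight = 2.
  m = 0111 → c = 010010, weight = 2.
  m = 1111 → c = 000010, weight = 1.
Tally weights:
  weight 0: 1 codewords.
  weight 1: 3 codewords.
  weight 2: 3 codewords.
  weight 3: 2 codewords.
  weight 4: 3 codewords.
  weight 5: 3 codewords.
  weight 6: 1 codewords.
Minimum distance d = smallest w > 0 with A_w > 0 = 1.
Sanity: Σ A_w = 16 = 2^4 = 16 ✓.


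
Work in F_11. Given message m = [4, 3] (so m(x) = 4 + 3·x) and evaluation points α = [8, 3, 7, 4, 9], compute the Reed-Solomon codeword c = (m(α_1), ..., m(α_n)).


c = [6, 2, 3, 5, 9]

Message polynomial: m(x) = 4 + 3·x (mod 11).
For each evaluation point α_i, compute m(α_i) mod 11:
  α_1 = 8: Horner steps 3 → 6, so m(8) = 6.
  α_2 = 3: Horner steps 3 → 2, so m(3) = 2.
  α_3 = 7: Horner steps 3 → 3, so m(7) = 3.
  α_4 = 4: Horner steps 3 → 5, so m(4) = 5.
  α_5 = 9: Horner steps 3 → 9, so m(9) = 9.
Codeword c = [6, 2, 3, 5, 9] ∈ F_11^5.


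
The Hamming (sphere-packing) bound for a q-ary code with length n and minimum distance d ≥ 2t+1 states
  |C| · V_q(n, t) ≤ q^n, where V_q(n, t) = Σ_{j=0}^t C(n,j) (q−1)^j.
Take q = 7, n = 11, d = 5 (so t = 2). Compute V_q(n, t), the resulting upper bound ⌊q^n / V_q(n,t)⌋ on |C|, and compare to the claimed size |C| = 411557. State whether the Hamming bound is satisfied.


V_q(n, t) = 2047, q^n = 1977326743, Hamming bound = 965963, |C| = 411557 ≤ bound (satisfied).

Step 1: Compute V_q(n, t) = Σ_{j=0}^2 C(n, j) (q−1)^j.
  j = 0: C(11,0)·(6)^0 = 1·1 = 1.
  j = 1: C(11,1)·(6)^1 = 11·6 = 66.
  j = 2: C(11,2)·(6)^2 = 55·36 = 1980.
  V_q(n, t) = 1 + 66 + 1980 = 2047.
Step 2: q^n = 7^11 = 1977326743.
Step 3: Hamming bound ⌊q^n / V_q(n,t)⌋ = ⌊1977326743/2047⌋ = 965963.
Step 4: Compare |C| = 411557 to 965963: satisfied.
The claimed |C| lies below the Hamming bound.


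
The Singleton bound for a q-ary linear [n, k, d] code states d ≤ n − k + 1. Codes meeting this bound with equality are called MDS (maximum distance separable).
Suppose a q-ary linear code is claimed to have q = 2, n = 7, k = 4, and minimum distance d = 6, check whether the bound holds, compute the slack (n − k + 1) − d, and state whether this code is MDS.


Singleton RHS = n − k + 1 = 4, slack = -2, bound violated (no such code; not MDS).

Singleton bound: d ≤ n − k + 1.
Here n = 7, k = 4, so n − k + 1 = 4.
Given d = 6, check d ≤ 4: NO.
Slack = (n − k + 1) − d = -2.
The slack is negative: d = 6 exceeds n − k + 1 = 4 by 2, so the Singleton bound is violated and no linear [7, 4, 6]_2 code can exist. In particular it is not MDS (MDS requires d = n − k + 1 exactly).
Description: the claimed parameters are [7, 4, 6]_2; such a code would be impossible (violates the Singleton bound).


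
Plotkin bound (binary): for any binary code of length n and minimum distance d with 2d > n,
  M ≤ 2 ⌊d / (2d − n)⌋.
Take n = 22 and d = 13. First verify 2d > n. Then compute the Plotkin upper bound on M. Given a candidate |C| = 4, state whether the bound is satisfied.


Plotkin bound M ≤ 6; given |C| = 4 ≤ bound (satisfied).

Check applicability: 2d = 26, n = 22.
2d − n = 4 > 0, so Plotkin applies.
Compute d/(2d−n) = 13/4 ≈ 3.2500.
⌊d/(2d−n)⌋ = 3.
Plotkin bound: M ≤ 2·3 = 6.
Given |C| = 4, check: satisfied.
This |C| is below the Plotkin bound.


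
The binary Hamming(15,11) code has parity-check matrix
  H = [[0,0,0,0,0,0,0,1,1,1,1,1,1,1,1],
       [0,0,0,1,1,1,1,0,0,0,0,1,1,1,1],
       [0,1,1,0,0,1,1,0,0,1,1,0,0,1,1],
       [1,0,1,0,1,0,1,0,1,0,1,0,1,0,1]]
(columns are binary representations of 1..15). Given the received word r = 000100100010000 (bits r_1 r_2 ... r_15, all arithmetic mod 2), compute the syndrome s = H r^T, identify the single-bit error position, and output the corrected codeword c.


s = (1, 0, 0, 0)^T, error position = 8, corrected codeword c = 000100110010000

Compute s = H r^T mod 2 one row at a time:
  s_1 = 0 + 0 + 0 + 1 + 0 + 0 + 0 + 0 = 1 ≡ 1 (mod 2).
  s_2 = 1 + 0 + 0 + 1 + 0 + 0 + 0 + 0 = 2 ≡ 0 (mod 2).
  s_3 = 0 + 0 + 0 + 1 + 0 + 1 + 0 + 0 = 2 ≡ 0 (mod 2).
  s_4 = 0 + 0 + 0 + 1 + 0 + 1 + 0 + 0 = 2 ≡ 0 (mod 2).
s = (1, 0, 0, 0)^T — this equals column 8 of H (binary 1000), so error is at position 8.
Correct: flip bit 8 of r = 000100100010000 to get c = 000100110010000.


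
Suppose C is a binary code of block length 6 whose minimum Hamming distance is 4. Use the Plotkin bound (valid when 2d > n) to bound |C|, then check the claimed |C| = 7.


Plotkin bound M ≤ 4; given |C| = 7 > bound (violated).

Check applicability: 2d = 8, n = 6.
2d − n = 2 > 0, so Plotkin applies.
Compute d/(2d−n) = 4/2 ≈ 2.0000.
⌊d/(2d−n)⌋ = 2.
Plotkin bound: M ≤ 2·2 = 4.
Given |C| = 7, check: VIOLATED.
This |C| is above the Plotkin bound, so no binary code with n = 6, d = 4 and 7 codewords exists.


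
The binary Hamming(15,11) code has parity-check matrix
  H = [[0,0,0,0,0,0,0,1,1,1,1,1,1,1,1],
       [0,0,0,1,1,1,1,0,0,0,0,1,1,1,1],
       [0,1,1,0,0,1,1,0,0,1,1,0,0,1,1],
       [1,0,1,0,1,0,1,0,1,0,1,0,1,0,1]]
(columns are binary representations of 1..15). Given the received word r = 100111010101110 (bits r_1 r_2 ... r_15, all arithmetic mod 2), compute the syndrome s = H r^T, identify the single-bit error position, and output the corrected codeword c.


s = (1, 0, 1, 1)^T, error position = 11, corrected codeword c = 100111010111110

Compute s = H r^T mod 2 one row at a time:
  s_1 = 1 + 0 + 1 + 0 + 1 + 1 + 1 + 0 = 5 ≡ 1 (mod 2).
  s_2 = 1 + 1 + 1 + 0 + 1 + 1 + 1 + 0 = 6 ≡ 0 (mod 2).
  s_3 = 0 + 0 + 1 + 0 + 1 + 0 + 1 + 0 = 3 ≡ 1 (mod 2).
  s_4 = 1 + 0 + 1 + 0 + 0 + 0 + 1 + 0 = 3 ≡ 1 (mod 2).
s = (1, 0, 1, 1)^T — this equals column 11 of H (binary 1011), so error is at position 11.
Correct: flip bit 11 of r = 100111010101110 to get c = 100111010111110.


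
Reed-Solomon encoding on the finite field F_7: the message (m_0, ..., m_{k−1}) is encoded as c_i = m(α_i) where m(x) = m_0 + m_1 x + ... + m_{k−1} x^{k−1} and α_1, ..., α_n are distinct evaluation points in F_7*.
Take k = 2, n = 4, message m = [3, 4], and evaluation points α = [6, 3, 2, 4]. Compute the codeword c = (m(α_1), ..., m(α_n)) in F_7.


c = [6, 1, 4, 5]

Message polynomial: m(x) = 3 + 4·x (mod 7).
For each evaluation point α_i, compute m(α_i) mod 7:
  α_1 = 6: Horner steps 4 → 6, so m(6) = 6.
  α_2 = 3: Horner steps 4 → 1, so m(3) = 1.
  α_3 = 2: Horner steps 4 → 4, so m(2) = 4.
  α_4 = 4: Horner steps 4 → 5, so m(4) = 5.
Codeword c = [6, 1, 4, 5] ∈ F_7^4.


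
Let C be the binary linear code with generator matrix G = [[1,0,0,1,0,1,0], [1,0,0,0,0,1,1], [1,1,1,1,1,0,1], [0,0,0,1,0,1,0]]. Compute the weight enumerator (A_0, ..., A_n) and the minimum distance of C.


Weight distribution: A_0 = 1, A_1 = 1, A_2 = 3, A_3 = 4, A_4 = 1, A_5 = 3, A_6 = 3. Minimum distance d = 1.

Enumerate all 2^4 = 16 messages m ∈ F_2^4.
For each, compute codeword c = mG in F_2^7, then tally its weight.
  m = 0000 → c = 0000000, weight = 0.
  m = 1000 → c = 1001010, weight = 3.
  m = 0100 → c = 1000011, weight = 3.
  m = 1100 → c = 0001001, weight = 2.
  m = 0010 → c = 1111101, weight = 6.
  m = 1010 → c = 0110111, weight = 5.
  m = 0110 → c = 0111110, weight = 5.
  m = 1110 → c = 1110100, weight = 4.
  m = 0001 → c = 0001010, weight = 2.
  m = 1001 → c = 1000000, weight = 1.
  m = 0101 → c = 1001001, weight = 3.
  m = 1101 → c = 0000011, weight = 2.
  m = 0011 → c = 1110111, weight = 6.
  m = 1011 → c = 0111101, weight = 5.
  m = 0111 → c = 0110100, weight = 3.
  m = 1111 → c = 1111110, weight = 6.
Tally weights:
  weight 0: 1 codewords.
  weight 1: 1 codewords.
  weight 2: 3 codewords.
  weight 3: 4 codewords.
  weight 4: 1 codewords.
  weight 5: 3 codewords.
  weight 6: 3 codewords.
Minimum distance d = smallest w > 0 with A_w > 0 = 1.
Sanity: Σ A_w = 16 = 2^4 = 16 ✓.


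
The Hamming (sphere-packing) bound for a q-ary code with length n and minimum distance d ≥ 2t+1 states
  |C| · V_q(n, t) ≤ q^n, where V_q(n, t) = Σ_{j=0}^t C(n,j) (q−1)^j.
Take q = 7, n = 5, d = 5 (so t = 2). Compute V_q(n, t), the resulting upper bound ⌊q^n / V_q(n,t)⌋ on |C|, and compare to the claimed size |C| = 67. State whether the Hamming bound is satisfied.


V_q(n, t) = 391, q^n = 16807, Hamming bound = 42, |C| = 67 > bound (violated).

Step 1: Compute V_q(n, t) = Σ_{j=0}^2 C(n, j) (q−1)^j.
  j = 0: C(5,0)·(6)^0 = 1·1 = 1.
  j = 1: C(5,1)·(6)^1 = 5·6 = 30.
  j = 2: C(5,2)·(6)^2 = 10·36 = 360.
  V_q(n, t) = 1 + 30 + 360 = 391.
Step 2: q^n = 7^5 = 16807.
Step 3: Hamming bound ⌊q^n / V_q(n,t)⌋ = ⌊16807/391⌋ = 42.
Step 4: Compare |C| = 67 to 42: violated.
The claimed |C| lies above the Hamming bound, so no 7-ary code of length 5 with d ≥ 5 can have 67 codewords.


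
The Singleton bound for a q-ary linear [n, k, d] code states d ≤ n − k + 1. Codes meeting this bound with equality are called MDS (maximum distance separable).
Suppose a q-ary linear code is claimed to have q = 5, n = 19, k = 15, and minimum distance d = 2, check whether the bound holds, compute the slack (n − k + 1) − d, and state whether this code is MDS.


Singleton RHS = n − k + 1 = 5, slack = 3, bound satisfied, not MDS.

Singleton bound: d ≤ n − k + 1.
Here n = 19, k = 15, so n − k + 1 = 5.
Given d = 2, check d ≤ 5: YES.
Slack = (n − k + 1) − d = 3.
The code is NOT MDS (slack = 3 > 0).
Description: the claimed parameters are [19, 15, 2]_5; such a code would be non-MDS.


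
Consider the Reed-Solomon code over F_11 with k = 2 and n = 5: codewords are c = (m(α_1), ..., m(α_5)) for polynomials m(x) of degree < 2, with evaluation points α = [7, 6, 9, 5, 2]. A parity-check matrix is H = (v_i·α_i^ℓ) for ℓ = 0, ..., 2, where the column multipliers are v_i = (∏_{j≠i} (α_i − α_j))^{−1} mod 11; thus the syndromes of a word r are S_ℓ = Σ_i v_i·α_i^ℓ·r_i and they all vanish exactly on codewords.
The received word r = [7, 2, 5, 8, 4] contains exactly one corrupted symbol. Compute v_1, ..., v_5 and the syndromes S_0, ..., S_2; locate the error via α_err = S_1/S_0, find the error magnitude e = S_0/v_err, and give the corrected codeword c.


S = (7, 8, 6), error at position 3, error magnitude e = 10, c = [7, 2, 6, 8, 4].

Step 1: column multipliers v_i = (∏_{j≠i}(α_i − α_j))^{−1} mod 11.
  i = 1 (α = 7): (7−6)(7−9)(7−5)(7−2) = 1·(−2)·2·5 = −20 ≡ 2, so v_1 = 2^{−1} = 6 (mod 11).
  i = 2 (α = 6): (6−7)(6−9)(6−5)(6−2) = (−1)·(−3)·1·4 = 12 ≡ 1, so v_2 = 1^{−1} = 1 (mod 11).
  i = 3 (α = 9): (9−7)(9−6)(9−5)(9−2) = 2·3·4·7 = 168 ≡ 3, so v_3 = 3^{−1} = 4 (mod 11).
  i = 4 (α = 5): (5−7)(5−6)(5−9)(5−2) = (−2)·(−1)·(−4)·3 = −24 ≡ 9, so v_4 = 9^{−1} = 5 (mod 11).
  i = 5 (α = 2): (2−7)(2−6)(2−9)(2−5) = (−5)·(−4)·(−7)·(−3) = 420 ≡ 2, so v_5 = 2^{−1} = 6 (mod 11).
  v = [6, 1, 4, 5, 6].
Step 2: syndromes of r = [7, 2, 5, 8, 4] (all sums mod 11).
  S_0 = Σ v_i r_i = 6·7 + 1·2 + 4·5 + 5·8 + 6·4 = 128 ≡ 7.
  S_1 = Σ v_i α_i r_i = 6·7·7 + 1·6·2 + 4·9·5 + 5·5·8 + 6·2·4 = 734 ≡ 8.
  α_i^2 mod 11 = [5, 3, 4, 3, 4].
  S_2 = Σ v_i α_i^2 r_i = 6·5·7 + 1·3·2 + 4·4·5 + 5·3·8 + 6·4·4 = 512 ≡ 6.
  S = (7, 8, 6) ≠ 0, so r is not a codeword (an error is present).
Step 3: locate the error. For a single error e at position i, S_ℓ = v_i·e·α_i^ℓ, so α_err = S_1/S_0.
  S_0^{−1} = 7^{−1} = 8 (mod 11), so α_err = 8·8 = 64 ≡ 9 = α_3. Error position i = 3.
  Consistency check: S_2/S_1 = 6·7 = 42 ≡ 9 = α_err ✓ (single-error assumption holds).
Step 4: error magnitude e = S_0/v_3 = S_0·∏_{j≠3}(α_3 − α_j) = 7·3 = 21 ≡ 10 (mod 11).
Step 5: correct position 3: c_3 = r_3 − e = 5 − 10 ≡ 6 (mod 11). Hence c = [7, 2, 6, 8, 4].
  Check: interpolating c through the α_i gives m(x) = 5 + 5·x (degree < 2) with m(α_i) = c_i for every i, so c is indeed a codeword.


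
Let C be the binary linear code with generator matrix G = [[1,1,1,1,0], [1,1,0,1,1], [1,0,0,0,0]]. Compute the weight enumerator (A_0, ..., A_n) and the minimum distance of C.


Weight distribution: A_0 = 1, A_1 = 1, A_2 = 1, A_3 = 3, A_4 = 2. Minimum distance d = 1.

Enumerate all 2^3 = 8 messages m ∈ F_2^3.
For each, compute codeword c = mG in F_2^5, then tally its weight.
  m = 000 → c = 00000, weight = 0.
  m = 100 → c = 11110, weight = 4.
  m = 010 → c = 11011, weight = 4.
  m = 110 → c = 00101, weight = 2.
  m = 001 → c = 10000, weight = 1.
  m = 101 → c = 01110, weight = 3.
  m = 011 → c = 01011, weight = 3.
  m = 111 → c = 10101, weight = 3.
Tally weights:
  weight 0: 1 codewords.
  weight 1: 1 codewords.
  weight 2: 1 codewords.
  weight 3: 3 codewords.
  weight 4: 2 codewords.
Minimum distance d = smallest w > 0 with A_w > 0 = 1.
Sanity: Σ A_w = 8 = 2^3 = 8 ✓.


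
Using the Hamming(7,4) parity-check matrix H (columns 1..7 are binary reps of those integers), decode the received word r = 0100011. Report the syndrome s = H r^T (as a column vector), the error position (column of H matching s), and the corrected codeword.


s = (0, 1, 1)^T, error position = 3, corrected codeword c = 0110011

Compute s = H r^T mod 2 one row at a time:
  s_1 = 0 + 0 + 1 + 1 = 2 ≡ 0 (mod 2).
  s_2 = 1 + 0 + 1 + 1 = 3 ≡ 1 (mod 2).
  s_3 = 0 + 0 + 0 + 1 = 1 ≡ 1 (mod 2).
s = (0, 1, 1)^T — this equals column 3 of H (binary 011), so error is at position 3.
Correct: flip bit 3 of r = 0100011 to get c = 0110011.


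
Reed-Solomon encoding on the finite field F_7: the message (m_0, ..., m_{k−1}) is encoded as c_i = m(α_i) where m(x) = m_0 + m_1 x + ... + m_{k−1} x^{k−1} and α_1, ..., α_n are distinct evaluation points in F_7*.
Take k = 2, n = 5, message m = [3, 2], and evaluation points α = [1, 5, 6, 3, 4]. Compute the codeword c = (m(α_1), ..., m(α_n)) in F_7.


c = [5, 6, 1, 2, 4]

Message polynomial: m(x) = 3 + 2·x (mod 7).
For each evaluation point α_i, compute m(α_i) mod 7:
  α_1 = 1: Horner steps 2 → 5, so m(1) = 5.
  α_2 = 5: Horner steps 2 → 6, so m(5) = 6.
  α_3 = 6: Horner steps 2 → 1, so m(6) = 1.
  α_4 = 3: Horner steps 2 → 2, so m(3) = 2.
  α_5 = 4: Horner steps 2 → 4, so m(4) = 4.
Codeword c = [5, 6, 1, 2, 4] ∈ F_7^5.


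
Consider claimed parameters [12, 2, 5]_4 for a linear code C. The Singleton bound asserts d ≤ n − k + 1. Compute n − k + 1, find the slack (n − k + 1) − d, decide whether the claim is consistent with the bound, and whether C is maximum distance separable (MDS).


Singleton RHS = n − k + 1 = 11, slack = 6, bound satisfied, not MDS.

Singleton bound: d ≤ n − k + 1.
Here n = 12, k = 2, so n − k + 1 = 11.
Given d = 5, check d ≤ 11: YES.
Slack = (n − k + 1) − d = 6.
The code is NOT MDS (slack = 6 > 0).
Description: the claimed parameters are [12, 2, 5]_4; such a code would be non-MDS.


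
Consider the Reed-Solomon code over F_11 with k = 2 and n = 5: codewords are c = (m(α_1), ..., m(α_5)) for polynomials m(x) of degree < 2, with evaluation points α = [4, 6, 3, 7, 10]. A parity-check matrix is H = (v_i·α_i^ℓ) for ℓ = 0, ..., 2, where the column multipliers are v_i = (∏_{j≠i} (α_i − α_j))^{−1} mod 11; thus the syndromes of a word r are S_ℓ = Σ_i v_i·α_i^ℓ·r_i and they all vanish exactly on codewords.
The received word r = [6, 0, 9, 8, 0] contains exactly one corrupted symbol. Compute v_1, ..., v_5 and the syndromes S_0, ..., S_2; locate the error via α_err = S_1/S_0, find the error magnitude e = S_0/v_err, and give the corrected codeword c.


S = (5, 6, 5), error at position 5, error magnitude e = 1, c = [6, 0, 9, 8, 10].

Step 1: column multipliers v_i = (∏_{j≠i}(α_i − α_j))^{−1} mod 11.
  i = 1 (α = 4): (4−6)(4−3)(4−7)(4−10) = (−2)·1·(−3)·(−6) = −36 ≡ 8, so v_1 = 8^{−1} = 7 (mod 11).
  i = 2 (α = 6): (6−4)(6−3)(6−7)(6−10) = 2·3·(−1)·(−4) = 24 ≡ 2, so v_2 = 2^{−1} = 6 (mod 11).
  i = 3 (α = 3): (3−4)(3−6)(3−7)(3−10) = (−1)·(−3)·(−4)·(−7) = 84 ≡ 7, so v_3 = 7^{−1} = 8 (mod 11).
  i = 4 (α = 7): (7−4)(7−6)(7−3)(7−10) = 3·1·4·(−3) = −36 ≡ 8, so v_4 = 8^{−1} = 7 (mod 11).
  i = 5 (α = 10): (10−4)(10−6)(10−3)(10−7) = 6·4·7·3 = 504 ≡ 9, so v_5 = 9^{−1} = 5 (mod 11).
  v = [7, 6, 8, 7, 5].
Step 2: syndromes of r = [6, 0, 9, 8, 0] (all sums mod 11).
  S_0 = Σ v_i r_i = 7·6 + 6·0 + 8·9 + 7·8 + 5·0 = 170 ≡ 5.
  S_1 = Σ v_i α_i r_i = 7·4·6 + 6·6·0 + 8·3·9 + 7·7·8 + 5·10·0 = 776 ≡ 6.
  α_i^2 mod 11 = [5, 3, 9, 5, 1].
  S_2 = Σ v_i α_i^2 r_i = 7·5·6 + 6·3·0 + 8·9·9 + 7·5·8 + 5·1·0 = 1138 ≡ 5.
  S = (5, 6, 5) ≠ 0, so r is not a codeword (an error is present).
Step 3: locate the error. For a single error e at position i, S_ℓ = v_i·e·α_i^ℓ, so α_err = S_1/S_0.
  S_0^{−1} = 5^{−1} = 9 (mod 11), so α_err = 6·9 = 54 ≡ 10 = α_5. Error position i = 5.
  Consistency check: S_2/S_1 = 5·2 = 10 ≡ 10 = α_err ✓ (single-error assumption holds).
Step 4: error magnitude e = S_0/v_5 = S_0·∏_{j≠5}(α_5 − α_j) = 5·9 = 45 ≡ 1 (mod 11).
Step 5: correct position 5: c_5 = r_5 − e = 0 − 1 ≡ 10 (mod 11). Hence c = [6, 0, 9, 8, 10].
  Check: interpolating c through the α_i gives m(x) = 7 + 8·x (degree < 2) with m(α_i) = c_i for every i, so c is indeed a codeword.


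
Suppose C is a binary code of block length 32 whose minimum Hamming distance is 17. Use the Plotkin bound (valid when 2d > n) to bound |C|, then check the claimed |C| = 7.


Plotkin bound M ≤ 16; given |C| = 7 ≤ bound (satisfied).

Check applicability: 2d = 34, n = 32.
2d − n = 2 > 0, so Plotkin applies.
Compute d/(2d−n) = 17/2 ≈ 8.5000.
⌊d/(2d−n)⌋ = 8.
Plotkin bound: M ≤ 2·8 = 16.
Given |C| = 7, check: satisfied.
This |C| is below the Plotkin bound.


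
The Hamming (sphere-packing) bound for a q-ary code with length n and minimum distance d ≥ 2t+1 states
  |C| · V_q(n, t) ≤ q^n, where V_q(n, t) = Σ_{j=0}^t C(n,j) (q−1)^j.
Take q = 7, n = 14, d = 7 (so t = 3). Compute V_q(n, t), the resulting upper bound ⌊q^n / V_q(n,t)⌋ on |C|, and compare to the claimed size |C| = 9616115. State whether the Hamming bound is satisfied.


V_q(n, t) = 81985, q^n = 678223072849, Hamming bound = 8272526, |C| = 9616115 > bound (violated).

Step 1: Compute V_q(n, t) = Σ_{j=0}^3 C(n, j) (q−1)^j.
  j = 0: C(14,0)·(6)^0 = 1·1 = 1.
  j = 1: C(14,1)·(6)^1 = 14·6 = 84.
  j = 2: C(14,2)·(6)^2 = 91·36 = 3276.
  j = 3: C(14,3)·(6)^3 = 364·216 = 78624.
  V_q(n, t) = 1 + 84 + 3276 + 78624 = 81985.
Step 2: q^n = 7^14 = 678223072849.
Step 3: Hamming bound ⌊q^n / V_q(n,t)⌋ = ⌊678223072849/81985⌋ = 8272526.
Step 4: Compare |C| = 9616115 to 8272526: violated.
The claimed |C| lies above the Hamming bound, so no 7-ary code of length 14 with d ≥ 7 can have 9616115 codewords.


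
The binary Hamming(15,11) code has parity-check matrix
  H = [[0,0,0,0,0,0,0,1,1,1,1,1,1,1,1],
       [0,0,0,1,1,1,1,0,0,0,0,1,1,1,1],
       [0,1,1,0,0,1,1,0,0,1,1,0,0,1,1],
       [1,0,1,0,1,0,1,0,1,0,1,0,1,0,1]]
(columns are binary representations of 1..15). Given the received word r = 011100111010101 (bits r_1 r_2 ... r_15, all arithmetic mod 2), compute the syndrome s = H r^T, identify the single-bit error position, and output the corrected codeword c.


s = (1, 0, 1, 0)^T, error position = 10, corrected codeword c = 011100111110101

Compute s = H r^T mod 2 one row at a time:
  s_1 = 1 + 1 + 0 + 1 + 0 + 1 + 0 + 1 = 5 ≡ 1 (mod 2).
  s_2 = 1 + 0 + 0 + 1 + 0 + 1 + 0 + 1 = 4 ≡ 0 (mod 2).
  s_3 = 1 + 1 + 0 + 1 + 0 + 1 + 0 + 1 = 5 ≡ 1 (mod 2).
  s_4 = 0 + 1 + 0 + 1 + 1 + 1 + 1 + 1 = 6 ≡ 0 (mod 2).
s = (1, 0, 1, 0)^T — this equals column 10 of H (binary 1010), so error is at position 10.
Correct: flip bit 10 of r = 011100111010101 to get c = 011100111110101.


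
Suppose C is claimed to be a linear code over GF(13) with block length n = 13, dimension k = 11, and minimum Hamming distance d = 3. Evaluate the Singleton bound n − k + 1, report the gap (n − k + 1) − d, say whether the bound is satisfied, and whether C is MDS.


Singleton RHS = n − k + 1 = 3, slack = 0, bound satisfied, MDS.

Singleton bound: d ≤ n − k + 1.
Here n = 13, k = 11, so n − k + 1 = 3.
Given d = 3, check d ≤ 3: YES.
Slack = (n − k + 1) − d = 0.
The code is MDS (slack = 0).
Description: the claimed parameters are [13, 11, 3]_13; such a code would be MDS (meets Singleton bound).


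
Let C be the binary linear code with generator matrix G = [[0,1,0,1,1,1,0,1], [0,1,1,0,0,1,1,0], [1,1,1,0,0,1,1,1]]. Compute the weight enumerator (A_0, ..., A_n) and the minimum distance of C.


Weight distribution: A_0 = 1, A_2 = 1, A_4 = 1, A_5 = 4, A_6 = 1. Minimum distance d = 2.

Enumerate all 2^3 = 8 messages m ∈ F_2^3.
For each, compute codeword c = mG in F_2^8, then tally its weight.
  m = 000 → c = 00000000, weight = 0.
  m = 100 → c = 01011101, weight = 5.
  m = 010 → c = 01100110, weight = 4.
  m = 110 → c = 00111011, weight = 5.
  m = 001 → c = 11100111, weight = 6.
  m = 101 → c = 10111010, weight = 5.
  m = 011 → c = 10000001, weight = 2.
  m = 111 → c = 11011100, weight = 5.
Tally weights:
  weight 0: 1 codewords.
  weight 2: 1 codewords.
  weight 4: 1 codewords.
  weight 5: 4 codewords.
  weight 6: 1 codewords.
Minimum distance d = smallest w > 0 with A_w > 0 = 2.
Sanity: Σ A_w = 8 = 2^3 = 8 ✓.


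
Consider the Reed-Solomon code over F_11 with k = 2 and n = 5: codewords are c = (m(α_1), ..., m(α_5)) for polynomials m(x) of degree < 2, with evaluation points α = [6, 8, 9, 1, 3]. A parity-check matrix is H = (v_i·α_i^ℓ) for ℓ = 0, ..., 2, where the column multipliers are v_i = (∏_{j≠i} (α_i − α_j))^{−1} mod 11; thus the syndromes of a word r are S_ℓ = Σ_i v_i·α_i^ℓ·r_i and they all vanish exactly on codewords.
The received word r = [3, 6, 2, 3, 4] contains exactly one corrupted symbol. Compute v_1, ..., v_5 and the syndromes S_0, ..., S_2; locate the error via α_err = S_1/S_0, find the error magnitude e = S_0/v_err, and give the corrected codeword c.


S = (9, 9, 9), error at position 4, error magnitude e = 2, c = [3, 6, 2, 1, 4].

Step 1: column multipliers v_i = (∏_{j≠i}(α_i − α_j))^{−1} mod 11.
  i = 1 (α = 6): (6−8)(6−9)(6−1)(6−3) = (−2)·(−3)·5·3 = 90 ≡ 2, so v_1 = 2^{−1} = 6 (mod 11).
  i = 2 (α = 8): (8−6)(8−9)(8−1)(8−3) = 2·(−1)·7·5 = −70 ≡ 7, so v_2 = 7^{−1} = 8 (mod 11).
  i = 3 (α = 9): (9−6)(9−8)(9−1)(9−3) = 3·1·8·6 = 144 ≡ 1, so v_3 = 1^{−1} = 1 (mod 11).
  i = 4 (α = 1): (1−6)(1−8)(1−9)(1−3) = (−5)·(−7)·(−8)·(−2) = 560 ≡ 10, so v_4 = 10^{−1} = 10 (mod 11).
  i = 5 (α = 3): (3−6)(3−8)(3−9)(3−1) = (−3)·(−5)·(−6)·2 = −180 ≡ 7, so v_5 = 7^{−1} = 8 (mod 11).
  v = [6, 8, 1, 10, 8].
Step 2: syndromes of r = [3, 6, 2, 3, 4] (all sums mod 11).
  S_0 = Σ v_i r_i = 6·3 + 8·6 + 1·2 + 10·3 + 8·4 = 130 ≡ 9.
  S_1 = Σ v_i α_i r_i = 6·6·3 + 8·8·6 + 1·9·2 + 10·1·3 + 8·3·4 = 636 ≡ 9.
  α_i^2 mod 11 = [3, 9, 4, 1, 9].
  S_2 = Σ v_i α_i^2 r_i = 6·3·3 + 8·9·6 + 1·4·2 + 10·1·3 + 8·9·4 = 812 ≡ 9.
  S = (9, 9, 9) ≠ 0, so r is not a codeword (an error is present).
Step 3: locate the error. For a single error e at position i, S_ℓ = v_i·e·α_i^ℓ, so α_err = S_1/S_0.
  S_0^{−1} = 9^{−1} = 5 (mod 11), so α_err = 9·5 = 45 ≡ 1 = α_4. Error position i = 4.
  Consistency check: S_2/S_1 = 9·5 = 45 ≡ 1 = α_err ✓ (single-error assumption holds).
Step 4: error magnitude e = S_0/v_4 = S_0·∏_{j≠4}(α_4 − α_j) = 9·10 = 90 ≡ 2 (mod 11).
Step 5: correct position 4: c_4 = r_4 − e = 3 − 2 ≡ 1 (mod 11). Hence c = [3, 6, 2, 1, 4].
  Check: interpolating c through the α_i gives m(x) = 5 + 7·x (degree < 2) with m(α_i) = c_i for every i, so c is indeed a codeword.


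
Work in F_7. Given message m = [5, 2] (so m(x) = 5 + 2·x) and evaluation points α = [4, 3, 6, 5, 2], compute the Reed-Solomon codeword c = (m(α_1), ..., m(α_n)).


c = [6, 4, 3, 1, 2]

Message polynomial: m(x) = 5 + 2·x (mod 7).
For each evaluation point α_i, compute m(α_i) mod 7:
  α_1 = 4: Horner steps 2 → 6, so m(4) = 6.
  α_2 = 3: Horner steps 2 → 4, so m(3) = 4.
  α_3 = 6: Horner steps 2 → 3, so m(6) = 3.
  α_4 = 5: Horner steps 2 → 1, so m(5) = 1.
  α_5 = 2: Horner steps 2 → 2, so m(2) = 2.
Codeword c = [6, 4, 3, 1, 2] ∈ F_7^5.


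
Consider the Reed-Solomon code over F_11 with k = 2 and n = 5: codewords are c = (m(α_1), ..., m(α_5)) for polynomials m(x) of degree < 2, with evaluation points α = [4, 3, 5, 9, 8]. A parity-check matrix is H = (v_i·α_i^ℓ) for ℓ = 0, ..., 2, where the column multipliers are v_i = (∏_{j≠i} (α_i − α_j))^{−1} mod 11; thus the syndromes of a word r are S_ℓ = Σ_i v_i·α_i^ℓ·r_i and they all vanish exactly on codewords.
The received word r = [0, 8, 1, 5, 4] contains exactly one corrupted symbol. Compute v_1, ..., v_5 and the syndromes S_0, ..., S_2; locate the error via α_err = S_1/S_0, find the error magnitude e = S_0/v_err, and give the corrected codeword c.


S = (4, 1, 3), error at position 2, error magnitude e = 9, c = [0, 10, 1, 5, 4].

Step 1: column multipliers v_i = (∏_{j≠i}(α_i − α_j))^{−1} mod 11.
  i = 1 (α = 4): (4−3)(4−5)(4−9)(4−8) = 1·(−1)·(−5)·(−4) = −20 ≡ 2, so v_1 = 2^{−1} = 6 (mod 11).
  i = 2 (α = 3): (3−4)(3−5)(3−9)(3−8) = (−1)·(−2)·(−6)·(−5) = 60 ≡ 5, so v_2 = 5^{−1} = 9 (mod 11).
  i = 3 (α = 5): (5−4)(5−3)(5−9)(5−8) = 1·2·(−4)·(−3) = 24 ≡ 2, so v_3 = 2^{−1} = 6 (mod 11).
  i = 4 (α = 9): (9−4)(9−3)(9−5)(9−8) = 5·6·4·1 = 120 ≡ 10, so v_4 = 10^{−1} = 10 (mod 11).
  i = 5 (α = 8): (8−4)(8−3)(8−5)(8−9) = 4·5·3·(−1) = −60 ≡ 6, so v_5 = 6^{−1} = 2 (mod 11).
  v = [6, 9, 6, 10, 2].
Step 2: syndromes of r = [0, 8, 1, 5, 4] (all sums mod 11).
  S_0 = Σ v_i r_i = 6·0 + 9·8 + 6·1 + 10·5 + 2·4 = 136 ≡ 4.
  S_1 = Σ v_i α_i r_i = 6·4·0 + 9·3·8 + 6·5·1 + 10·9·5 + 2·8·4 = 760 ≡ 1.
  α_i^2 mod 11 = [5, 9, 3, 4, 9].
  S_2 = Σ v_i α_i^2 r_i = 6·5·0 + 9·9·8 + 6·3·1 + 10·4·5 + 2·9·4 = 938 ≡ 3.
  S = (4, 1, 3) ≠ 0, so r is not a codeword (an error is present).
Step 3: locate the error. For a single error e at position i, S_ℓ = v_i·e·α_i^ℓ, so α_err = S_1/S_0.
  S_0^{−1} = 4^{−1} = 3 (mod 11), so α_err = 1·3 = 3 ≡ 3 = α_2. Error position i = 2.
  Consistency check: S_2/S_1 = 3·1 = 3 ≡ 3 = α_err ✓ (single-error assumption holds).
Step 4: error magnitude e = S_0/v_2 = S_0·∏_{j≠2}(α_2 − α_j) = 4·5 = 20 ≡ 9 (mod 11).
Step 5: correct position 2: c_2 = r_2 − e = 8 − 9 ≡ 10 (mod 11). Hence c = [0, 10, 1, 5, 4].
  Check: interpolating c through the α_i gives m(x) = 7 + 1·x (degree < 2) with m(α_i) = c_i for every i, so c is indeed a codeword.


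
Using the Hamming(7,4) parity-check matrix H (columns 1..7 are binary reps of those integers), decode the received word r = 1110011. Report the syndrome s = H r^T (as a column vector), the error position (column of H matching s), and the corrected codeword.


s = (0, 0, 1)^T, error position = 1, corrected codeword c = 0110011

Compute s = H r^T mod 2 one row at a time:
  s_1 = 0 + 0 + 1 + 1 = 2 ≡ 0 (mod 2).
  s_2 = 1 + 1 + 1 + 1 = 4 ≡ 0 (mod 2).
  s_3 = 1 + 1 + 0 + 1 = 3 ≡ 1 (mod 2).
s = (0, 0, 1)^T — this equals column 1 of H (binary 001), so error is at position 1.
Correct: flip bit 1 of r = 1110011 to get c = 0110011.


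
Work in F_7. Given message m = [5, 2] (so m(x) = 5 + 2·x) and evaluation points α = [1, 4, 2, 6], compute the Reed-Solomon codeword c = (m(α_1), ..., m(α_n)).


c = [0, 6, 2, 3]

Message polynomial: m(x) = 5 + 2·x (mod 7).
For each evaluation point α_i, compute m(α_i) mod 7:
  α_1 = 1: Horner steps 2 → 0, so m(1) = 0.
  α_2 = 4: Horner steps 2 → 6, so m(4) = 6.
  α_3 = 2: Horner steps 2 → 2, so m(2) = 2.
  α_4 = 6: Horner steps 2 → 3, so m(6) = 3.
Codeword c = [0, 6, 2, 3] ∈ F_7^4.


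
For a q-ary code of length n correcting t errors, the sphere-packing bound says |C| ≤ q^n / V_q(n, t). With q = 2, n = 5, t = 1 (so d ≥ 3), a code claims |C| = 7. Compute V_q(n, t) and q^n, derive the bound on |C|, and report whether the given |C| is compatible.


V_q(n, t) = 6, q^n = 32, Hamming bound = 5, |C| = 7 > bound (violated).

Step 1: Compute V_q(n, t) = Σ_{j=0}^1 C(n, j) (q−1)^j.
  j = 0: C(5,0)·(1)^0 = 1·1 = 1.
  j = 1: C(5,1)·(1)^1 = 5·1 = 5.
  V_q(n, t) = 1 + 5 = 6.
Step 2: q^n = 2^5 = 32.
Step 3: Hamming bound ⌊q^n / V_q(n,t)⌋ = ⌊32/6⌋ = 5.
Step 4: Compare |C| = 7 to 5: violated.
The claimed |C| lies above the Hamming bound, so no 2-ary code of length 5 with d ≥ 3 can have 7 codewords.


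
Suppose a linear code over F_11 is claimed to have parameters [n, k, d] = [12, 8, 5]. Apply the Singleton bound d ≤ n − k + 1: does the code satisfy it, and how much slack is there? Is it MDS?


Singleton RHS = n − k + 1 = 5, slack = 0, bound satisfied, MDS.

Singleton bound: d ≤ n − k + 1.
Here n = 12, k = 8, so n − k + 1 = 5.
Given d = 5, check d ≤ 5: YES.
Slack = (n − k + 1) − d = 0.
The code is MDS (slack = 0).
Description: the claimed parameters are [12, 8, 5]_11; such a code would be MDS (meets Singleton bound).


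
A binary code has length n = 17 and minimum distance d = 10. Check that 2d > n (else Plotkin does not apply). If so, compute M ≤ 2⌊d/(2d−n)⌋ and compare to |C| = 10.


Plotkin bound M ≤ 6; given |C| = 10 > bound (violated).

Check applicability: 2d = 20, n = 17.
2d − n = 3 > 0, so Plotkin applies.
Compute d/(2d−n) = 10/3 ≈ 3.3333.
⌊d/(2d−n)⌋ = 3.
Plotkin bound: M ≤ 2·3 = 6.
Given |C| = 10, check: VIOLATED.
This |C| is above the Plotkin bound, so no binary code with n = 17, d = 10 and 10 codewords exists.


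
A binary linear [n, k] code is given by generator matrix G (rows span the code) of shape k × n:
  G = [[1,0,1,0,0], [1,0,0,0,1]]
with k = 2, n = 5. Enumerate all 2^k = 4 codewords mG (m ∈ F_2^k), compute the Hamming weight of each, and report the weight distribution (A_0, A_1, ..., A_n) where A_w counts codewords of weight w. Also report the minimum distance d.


Weight distribution: A_0 = 1, A_2 = 3. Minimum distance d = 2.

Enumerate all 2^2 = 4 messages m ∈ F_2^2.
For each, compute codeword c = mG in F_2^5, then tally its weight.
  m = 00 → c = 00000, weight = 0.
  m = 10 → c = 10100, weight = 2.
  m = 01 → c = 10001, weight = 2.
  m = 11 → c = 00101, weight = 2.
Tally weights:
  weight 0: 1 codewords.
  weight 2: 3 codewords.
Minimum distance d = smallest w > 0 with A_w > 0 = 2.
Sanity: Σ A_w = 4 = 2^2 = 4 ✓.


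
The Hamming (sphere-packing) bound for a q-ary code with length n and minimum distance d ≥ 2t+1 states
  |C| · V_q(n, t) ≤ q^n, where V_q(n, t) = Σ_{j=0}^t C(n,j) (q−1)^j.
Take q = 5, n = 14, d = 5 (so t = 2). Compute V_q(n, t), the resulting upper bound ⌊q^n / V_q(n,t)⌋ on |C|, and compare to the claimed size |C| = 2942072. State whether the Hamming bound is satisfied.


V_q(n, t) = 1513, q^n = 6103515625, Hamming bound = 4034048, |C| = 2942072 ≤ bound (satisfied).

Step 1: Compute V_q(n, t) = Σ_{j=0}^2 C(n, j) (q−1)^j.
  j = 0: C(14,0)·(4)^0 = 1·1 = 1.
  j = 1: C(14,1)·(4)^1 = 14·4 = 56.
  j = 2: C(14,2)·(4)^2 = 91·16 = 1456.
  V_q(n, t) = 1 + 56 + 1456 = 1513.
Step 2: q^n = 5^14 = 6103515625.
Step 3: Hamming bound ⌊q^n / V_q(n,t)⌋ = ⌊6103515625/1513⌋ = 4034048.
Step 4: Compare |C| = 2942072 to 4034048: satisfied.
The claimed |C| lies below the Hamming bound.


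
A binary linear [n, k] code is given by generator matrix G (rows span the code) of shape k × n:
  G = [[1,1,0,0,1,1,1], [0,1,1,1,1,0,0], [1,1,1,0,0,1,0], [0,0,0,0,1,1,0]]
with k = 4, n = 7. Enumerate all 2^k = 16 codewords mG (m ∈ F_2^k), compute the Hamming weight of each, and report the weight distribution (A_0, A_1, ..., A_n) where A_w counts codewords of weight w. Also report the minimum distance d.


Weight distribution: A_0 = 1, A_2 = 2, A_3 = 4, A_4 = 5, A_5 = 4. Minimum distance d = 2.

Enumerate all 2^4 = 16 messages m ∈ F_2^4.
For each, compute codeword c = mG in F_2^7, then tally its weight.
  m = 0000 → c = 0000000, weight = 0.
  m = 1000 → c = 1100111, weight = 5.
  m = 0100 → c = 0111100, weight = 4.
  m = 1100 → c = 1011011, weight = 5.
  m = 0010 → c = 1110010, weight = 4.
  m = 1010 → c = 0010101, weight = 3.
  m = 0110 → c = 1001110, weight = 4.
  m = 1110 → c = 0101001, weight = 3.
  m = 0001 → c = 0000110, weight = 2.
  m = 1001 → c = 1100001, weight = 3.
  m = 0101 → c = 0111010, weight = 4.
  m = 1101 → c = 1011101, weight = 5.
  m = 0011 → c = 1110100, weight = 4.
  m = 1011 → c = 0010011, weight = 3.
  m = 0111 → c = 1001000, weight = 2.
  m = 1111 → c = 0101111, weight = 5.
Tally weights:
  weight 0: 1 codewords.
  weight 2: 2 codewords.
  weight 3: 4 codewords.
  weight 4: 5 codewords.
  weight 5: 4 codewords.
Minimum distance d = smallest w > 0 with A_w > 0 = 2.
Sanity: Σ A_w = 16 = 2^4 = 16 ✓.


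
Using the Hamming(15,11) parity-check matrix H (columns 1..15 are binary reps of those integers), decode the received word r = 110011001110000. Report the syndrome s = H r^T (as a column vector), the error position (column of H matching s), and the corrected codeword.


s = (1, 0, 0, 0)^T, error position = 8, corrected codeword c = 110011011110000

Compute s = H r^T mod 2 one row at a time:
  s_1 = 0 + 1 + 1 + 1 + 0 + 0 + 0 + 0 = 3 ≡ 1 (mod 2).
  s_2 = 0 + 1 + 1 + 0 + 0 + 0 + 0 + 0 = 2 ≡ 0 (mod 2).
  s_3 = 1 + 0 + 1 + 0 + 1 + 1 + 0 + 0 = 4 ≡ 0 (mod 2).
  s_4 = 1 + 0 + 1 + 0 + 1 + 1 + 0 + 0 = 4 ≡ 0 (mod 2).
s = (1, 0, 0, 0)^T — this equals column 8 of H (binary 1000), so error is at position 8.
Correct: flip bit 8 of r = 110011001110000 to get c = 110011011110000.


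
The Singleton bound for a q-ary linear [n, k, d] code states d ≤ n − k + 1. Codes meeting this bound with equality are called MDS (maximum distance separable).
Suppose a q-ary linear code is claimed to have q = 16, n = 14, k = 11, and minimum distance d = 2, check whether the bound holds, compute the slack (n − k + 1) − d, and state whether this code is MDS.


Singleton RHS = n − k + 1 = 4, slack = 2, bound satisfied, not MDS.

Singleton bound: d ≤ n − k + 1.
Here n = 14, k = 11, so n − k + 1 = 4.
Given d = 2, check d ≤ 4: YES.
Slack = (n − k + 1) − d = 2.
The code is NOT MDS (slack = 2 > 0).
Description: the claimed parameters are [14, 11, 2]_16; such a code would be non-MDS.


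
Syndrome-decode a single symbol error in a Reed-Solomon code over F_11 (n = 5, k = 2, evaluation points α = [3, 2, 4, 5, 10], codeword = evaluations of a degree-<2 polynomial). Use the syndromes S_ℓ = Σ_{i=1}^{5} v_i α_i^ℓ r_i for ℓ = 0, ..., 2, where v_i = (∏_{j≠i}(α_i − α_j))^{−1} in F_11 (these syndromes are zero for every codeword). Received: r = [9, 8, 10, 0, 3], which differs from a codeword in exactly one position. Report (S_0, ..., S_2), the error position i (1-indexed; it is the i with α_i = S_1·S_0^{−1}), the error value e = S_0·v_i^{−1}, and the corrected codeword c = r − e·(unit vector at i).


S = (8, 3, 8), error at position 5, error magnitude e = 9, c = [9, 8, 10, 0, 5].

Step 1: column multipliers v_i = (∏_{j≠i}(α_i − α_j))^{−1} mod 11.
  i = 1 (α = 3): (3−2)(3−4)(3−5)(3−10) = 1·(−1)·(−2)·(−7) = −14 ≡ 8, so v_1 = 8^{−1} = 7 (mod 11).
  i = 2 (α = 2): (2−3)(2−4)(2−5)(2−10) = (−1)·(−2)·(−3)·(−8) = 48 ≡ 4, so v_2 = 4^{−1} = 3 (mod 11).
  i = 3 (α = 4): (4−3)(4−2)(4−5)(4−10) = 1·2·(−1)·(−6) = 12 ≡ 1, so v_3 = 1^{−1} = 1 (mod 11).
  i = 4 (α = 5): (5−3)(5−2)(5−4)(5−10) = 2·3·1·(−5) = −30 ≡ 3, so v_4 = 3^{−1} = 4 (mod 11).
  i = 5 (α = 10): (10−3)(10−2)(10−4)(10−5) = 7·8·6·5 = 1680 ≡ 8, so v_5 = 8^{−1} = 7 (mod 11).
  v = [7, 3, 1, 4, 7].
Step 2: syndromes of r = [9, 8, 10, 0, 3] (all sums mod 11).
  S_0 = Σ v_i r_i = 7·9 + 3·8 + 1·10 + 4·0 + 7·3 = 118 ≡ 8.
  S_1 = Σ v_i α_i r_i = 7·3·9 + 3·2·8 + 1·4·10 + 4·5·0 + 7·10·3 = 487 ≡ 3.
  α_i^2 mod 11 = [9, 4, 5, 3, 1].
  S_2 = Σ v_i α_i^2 r_i = 7·9·9 + 3·4·8 + 1·5·10 + 4·3·0 + 7·1·3 = 734 ≡ 8.
  S = (8, 3, 8) ≠ 0, so r is not a codeword (an error is present).
Step 3: locate the error. For a single error e at position i, S_ℓ = v_i·e·α_i^ℓ, so α_err = S_1/S_0.
  S_0^{−1} = 8^{−1} = 7 (mod 11), so α_err = 3·7 = 21 ≡ 10 = α_5. Error position i = 5.
  Consistency check: S_2/S_1 = 8·4 = 32 ≡ 10 = α_err ✓ (single-error assumption holds).
Step 4: error magnitude e = S_0/v_5 = S_0·∏_{j≠5}(α_5 − α_j) = 8·8 = 64 ≡ 9 (mod 11).
Step 5: correct position 5: c_5 = r_5 − e = 3 − 9 ≡ 5 (mod 11). Hence c = [9, 8, 10, 0, 5].
  Check: interpolating c through the α_i gives m(x) = 6 + 1·x (degree < 2) with m(α_i) = c_i for every i, so c is indeed a codeword.
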